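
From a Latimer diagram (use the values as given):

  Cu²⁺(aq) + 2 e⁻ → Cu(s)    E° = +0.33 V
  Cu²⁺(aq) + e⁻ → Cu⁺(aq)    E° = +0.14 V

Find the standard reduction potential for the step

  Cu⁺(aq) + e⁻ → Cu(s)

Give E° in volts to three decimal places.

+0.520 V

Sequential free energies add, so n₃E°₃ = n₁E°₁ + n₂E°₂.
With n₃ = 2, and the known step contributing 1×(+0.14) V, the unknown satisfies 1·E° = 2×(+0.33) − 1×(+0.14) = +0.520.
E° = +0.520 / 1 = +0.520 V.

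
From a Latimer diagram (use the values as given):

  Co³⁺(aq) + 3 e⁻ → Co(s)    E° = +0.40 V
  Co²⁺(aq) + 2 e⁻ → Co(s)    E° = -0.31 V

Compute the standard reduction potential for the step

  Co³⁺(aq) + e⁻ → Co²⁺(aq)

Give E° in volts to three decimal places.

+1.820 V

Sequential free energies add, so n₃E°₃ = n₁E°₁ + n₂E°₂.
With n₃ = 3, and the known step contributing 2×(-0.31) V, the unknown satisfies 1·E° = 3×(+0.40) − 2×(-0.31) = +1.820.
E° = +1.820 / 1 = +1.820 V.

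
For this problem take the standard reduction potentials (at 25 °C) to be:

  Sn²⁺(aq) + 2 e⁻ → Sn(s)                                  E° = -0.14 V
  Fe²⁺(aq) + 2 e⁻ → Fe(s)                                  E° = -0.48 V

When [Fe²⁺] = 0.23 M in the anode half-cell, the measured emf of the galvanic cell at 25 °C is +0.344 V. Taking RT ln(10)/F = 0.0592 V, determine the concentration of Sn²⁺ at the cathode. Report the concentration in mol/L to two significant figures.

0.31 M

Sn²⁺/Sn is the cathode, Fe²⁺/Fe the anode: E°cell = +0.34 V, n = 2.
Overall reaction: Sn²⁺(aq) + Fe(s) → Sn(s) + Fe²⁺(aq); Q = [Fe²⁺]^1/[Sn²⁺]^1.
From E = E° − (0.0592/n) log Q: log Q = (E° − E)·n/0.0592 = (+0.34 − (+0.344))·2/0.0592 = -0.1351.
So 1·log[Sn²⁺] = 1·log(0.23) − log Q = -0.6383 − (-0.1351) = -0.5032; [Sn²⁺] = 10^(-0.5032) ≈ 0.31 M.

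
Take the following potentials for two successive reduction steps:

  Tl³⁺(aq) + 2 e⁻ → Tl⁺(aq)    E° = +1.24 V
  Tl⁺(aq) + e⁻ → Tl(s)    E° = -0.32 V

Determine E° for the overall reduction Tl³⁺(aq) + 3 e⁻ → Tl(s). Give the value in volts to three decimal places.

+0.720 V

Adding the free-energy changes (−nFE°) of the two steps gives −n₃FE°₃ = −n₁FE°₁ − n₂FE°₂.
E°₃ = (2×+1.24 + 1×-0.32) / 3 = (+2.160) / 3 = +0.720 V.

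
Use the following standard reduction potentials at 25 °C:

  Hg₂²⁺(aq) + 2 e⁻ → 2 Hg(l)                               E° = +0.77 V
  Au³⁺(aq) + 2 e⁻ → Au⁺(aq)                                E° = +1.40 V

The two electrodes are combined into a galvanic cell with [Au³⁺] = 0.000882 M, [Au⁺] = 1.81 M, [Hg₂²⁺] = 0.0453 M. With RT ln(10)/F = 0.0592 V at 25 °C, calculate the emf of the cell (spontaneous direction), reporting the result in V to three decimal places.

+0.572 V

Au³⁺/Au⁺ is the cathode (higher E°), Hg₂²⁺/Hg the anode: E°cell = +1.40 − (+0.77) = +0.63 V, n = 2.
Overall: Au³⁺(aq) + 2 Hg(l) → Au⁺(aq) + Hg₂²⁺(aq)
Q = [Au⁺]·[Hg₂²⁺] / ([Au³⁺]); log Q = 1.968.
E = E° − (0.0592/n) log Q = +0.63 − (0.0592/2)(1.968) = +0.572 V.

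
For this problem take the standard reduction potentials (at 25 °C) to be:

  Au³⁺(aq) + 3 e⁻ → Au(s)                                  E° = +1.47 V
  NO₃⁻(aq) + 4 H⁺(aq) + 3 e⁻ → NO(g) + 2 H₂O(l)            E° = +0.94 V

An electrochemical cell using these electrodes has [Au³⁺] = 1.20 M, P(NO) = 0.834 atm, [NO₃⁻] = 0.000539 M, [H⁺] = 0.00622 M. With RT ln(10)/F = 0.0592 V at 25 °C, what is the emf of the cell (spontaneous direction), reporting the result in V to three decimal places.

Au³⁺/Au is the cathode (higher E°), NO₃⁻/NO the anode: E°cell = +1.47 − (+0.94) = +0.53 V, n = 3.
Overall: Au³⁺(aq) + NO(g) + 2 H₂O(l) → Au(s) + NO₃⁻(aq) + 4 H⁺(aq)
Q = [NO₃⁻]·[H⁺]^4 / ([Au³⁺]·P(NO)); log Q = -12.094.
E = E° − (0.0592/n) log Q = +0.53 − (0.0592/3)(-12.094) = +0.769 V.

+0.769 V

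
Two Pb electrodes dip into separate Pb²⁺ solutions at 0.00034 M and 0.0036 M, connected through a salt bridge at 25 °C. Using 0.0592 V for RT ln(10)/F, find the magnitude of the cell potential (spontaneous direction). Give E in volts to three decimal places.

+0.030 V

For a concentration cell E°cell = 0. The 0.0036 M side is the cathode (reduction is favoured where [Pb²⁺] is higher).
With n = 2, E = −(0.0592/2) log([Pb²⁺]ₐₙ/[Pb²⁺]꜀ₐₜ) = −(0.0592/2) log(0.00034/0.0036) = −(0.0592/2)(-1.025) = +0.030 V.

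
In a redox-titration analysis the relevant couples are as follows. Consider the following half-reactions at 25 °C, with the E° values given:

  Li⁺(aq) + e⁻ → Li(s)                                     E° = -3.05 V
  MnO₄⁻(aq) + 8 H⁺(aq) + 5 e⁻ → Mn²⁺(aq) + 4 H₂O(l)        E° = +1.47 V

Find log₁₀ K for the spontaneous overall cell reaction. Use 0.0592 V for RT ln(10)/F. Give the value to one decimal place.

381.8

Cathode: MnO₄⁻/Mn²⁺; anode: Li⁺/Li. E°cell = +4.52 V, n = 5.
log K = nE°cell / 0.0592 = (5)(+4.52) / 0.0592 = 381.8.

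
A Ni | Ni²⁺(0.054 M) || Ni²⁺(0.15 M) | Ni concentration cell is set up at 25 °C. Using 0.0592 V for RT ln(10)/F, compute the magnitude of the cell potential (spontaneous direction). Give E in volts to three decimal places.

For a concentration cell E°cell = 0. The 0.15 M side is the cathode (reduction is favoured where [Ni²⁺] is higher).
With n = 2, E = −(0.0592/2) log([Ni²⁺]ₐₙ/[Ni²⁺]꜀ₐₜ) = −(0.0592/2) log(0.054/0.15) = −(0.0592/2)(-0.444) = +0.013 V.

+0.013 V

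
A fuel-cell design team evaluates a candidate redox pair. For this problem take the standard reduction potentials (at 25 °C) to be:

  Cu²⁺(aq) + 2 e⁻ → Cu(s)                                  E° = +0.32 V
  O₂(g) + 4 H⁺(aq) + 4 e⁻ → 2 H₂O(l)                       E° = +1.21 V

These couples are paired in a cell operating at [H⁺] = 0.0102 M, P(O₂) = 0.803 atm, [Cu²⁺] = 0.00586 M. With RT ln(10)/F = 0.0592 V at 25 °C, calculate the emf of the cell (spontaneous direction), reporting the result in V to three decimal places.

+0.837 V

O₂/H₂O is the cathode (higher E°), Cu²⁺/Cu the anode: E°cell = +1.21 − (+0.32) = +0.89 V, n = 4.
Overall: O₂(g) + 4 H⁺(aq) + 2 Cu(s) → 2 H₂O(l) + 2 Cu²⁺(aq)
Q = [Cu²⁺]^2 / (P(O₂)·[H⁺]^4); log Q = 3.597.
E = E° − (0.0592/n) log Q = +0.89 − (0.0592/4)(3.597) = +0.837 V.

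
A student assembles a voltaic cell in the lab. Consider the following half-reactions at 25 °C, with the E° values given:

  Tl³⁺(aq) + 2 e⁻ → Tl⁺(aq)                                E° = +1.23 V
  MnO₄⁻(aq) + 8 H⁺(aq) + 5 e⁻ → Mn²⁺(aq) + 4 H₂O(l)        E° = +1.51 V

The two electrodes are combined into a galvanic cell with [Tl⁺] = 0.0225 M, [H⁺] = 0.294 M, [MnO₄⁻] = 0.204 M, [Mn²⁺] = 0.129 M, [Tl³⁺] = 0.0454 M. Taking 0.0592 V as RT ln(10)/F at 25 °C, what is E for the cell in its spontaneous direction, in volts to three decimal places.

+0.223 V

MnO₄⁻/Mn²⁺ is the cathode (higher E°), Tl³⁺/Tl⁺ the anode: E°cell = +1.51 − (+1.23) = +0.28 V, n = 10.
Overall: 2 MnO₄⁻(aq) + 16 H⁺(aq) + 5 Tl⁺(aq) → 2 Mn²⁺(aq) + 8 H₂O(l) + 5 Tl³⁺(aq)
Q = [Mn²⁺]^2·[Tl³⁺]^5 / ([MnO₄⁻]^2·[H⁺]^16·[Tl⁺]^5); log Q = 9.633.
E = E° − (0.0592/n) log Q = +0.28 − (0.0592/10)(9.633) = +0.223 V.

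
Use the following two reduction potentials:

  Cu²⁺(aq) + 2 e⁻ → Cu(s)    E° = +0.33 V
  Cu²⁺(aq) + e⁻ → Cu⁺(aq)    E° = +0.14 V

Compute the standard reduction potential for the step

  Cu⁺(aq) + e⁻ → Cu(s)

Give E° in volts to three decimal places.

+0.520 V

Sequential free energies add, so n₃E°₃ = n₁E°₁ + n₂E°₂.
With n₃ = 2, and the known step contributing 1×(+0.14) V, the unknown satisfies 1·E° = 2×(+0.33) − 1×(+0.14) = +0.520.
E° = +0.520 / 1 = +0.520 V.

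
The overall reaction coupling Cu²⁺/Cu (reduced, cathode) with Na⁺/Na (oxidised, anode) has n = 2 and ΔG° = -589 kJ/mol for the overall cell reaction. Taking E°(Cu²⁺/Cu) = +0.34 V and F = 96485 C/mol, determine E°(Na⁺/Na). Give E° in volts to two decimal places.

E°cell = −ΔG°/(nF) = −(-589×10³)/((2)(96485)) = +3.052 V.
Since Cu²⁺/Cu is the cathode and Na⁺/Na the anode, E°cell = E°(Cu²⁺/Cu) − E°(Na⁺/Na).
So E°(Na⁺/Na) = E°(Cu²⁺/Cu) − E°cell = (+0.34) − (+3.052) = -2.71 V.

-2.71 V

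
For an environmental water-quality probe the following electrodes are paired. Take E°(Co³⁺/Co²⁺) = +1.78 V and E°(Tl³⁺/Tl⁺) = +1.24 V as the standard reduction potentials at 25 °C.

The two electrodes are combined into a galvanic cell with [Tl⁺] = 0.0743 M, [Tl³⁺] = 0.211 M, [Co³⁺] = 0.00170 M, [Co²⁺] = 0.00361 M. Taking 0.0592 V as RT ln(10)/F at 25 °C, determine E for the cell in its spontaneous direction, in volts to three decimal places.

+0.507 V

Co³⁺/Co²⁺ is the cathode (higher E°), Tl³⁺/Tl⁺ the anode: E°cell = +1.78 − (+1.24) = +0.54 V, n = 2.
Overall: 2 Co³⁺(aq) + Tl⁺(aq) → 2 Co²⁺(aq) + Tl³⁺(aq)
Q = [Co²⁺]^2·[Tl³⁺] / ([Co³⁺]^2·[Tl⁺]); log Q = 1.107.
E = E° − (0.0592/n) log Q = +0.54 − (0.0592/2)(1.107) = +0.507 V.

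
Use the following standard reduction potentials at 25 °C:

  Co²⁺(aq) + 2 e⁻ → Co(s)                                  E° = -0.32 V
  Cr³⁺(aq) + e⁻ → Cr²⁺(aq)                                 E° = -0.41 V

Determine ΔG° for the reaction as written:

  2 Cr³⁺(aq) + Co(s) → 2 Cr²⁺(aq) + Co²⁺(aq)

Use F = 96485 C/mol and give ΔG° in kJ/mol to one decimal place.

As written, Cr³⁺/Cr²⁺ is reduced (cathode) and Co²⁺/Co is oxidised (anode), so E°cell = (-0.41) − (-0.32) = -0.09 V.
Balancing electrons gives n = 2.
ΔG° = −nFE° = −(2)(96485)(-0.09) = 17,367 J = +17.4 kJ/mol.

+17.4 kJ/mol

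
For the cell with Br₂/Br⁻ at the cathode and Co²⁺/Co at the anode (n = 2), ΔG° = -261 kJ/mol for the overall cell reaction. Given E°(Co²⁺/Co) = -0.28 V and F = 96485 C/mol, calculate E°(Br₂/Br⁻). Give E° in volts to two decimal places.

E°cell = −ΔG°/(nF) = −(-261×10³)/((2)(96485)) = +1.353 V.
Since Br₂/Br⁻ is the cathode and Co²⁺/Co the anode, E°cell = E°(Br₂/Br⁻) − E°(Co²⁺/Co).
So E°(Br₂/Br⁻) = E°cell + E°(Co²⁺/Co) = +1.353 + (-0.28) = +1.07 V.

+1.07 V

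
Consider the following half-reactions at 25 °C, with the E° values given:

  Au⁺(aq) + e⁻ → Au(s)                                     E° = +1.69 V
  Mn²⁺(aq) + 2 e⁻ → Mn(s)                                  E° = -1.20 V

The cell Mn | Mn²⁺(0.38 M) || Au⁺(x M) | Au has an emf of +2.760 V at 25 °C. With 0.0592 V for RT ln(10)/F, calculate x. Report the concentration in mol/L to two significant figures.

0.0039 M

Au⁺/Au is the cathode, Mn²⁺/Mn the anode: E°cell = +2.89 V, n = 2.
Overall reaction: 2 Au⁺(aq) + Mn(s) → 2 Au(s) + Mn²⁺(aq); Q = [Mn²⁺]^1/[Au⁺]^2.
From E = E° − (0.0592/n) log Q: log Q = (E° − E)·n/0.0592 = (+2.89 − (+2.760))·2/0.0592 = 4.3919.
So 2·log[Au⁺] = 1·log(0.38) − log Q = -0.4202 − (4.3919) = -4.8121; log[Au⁺] = -4.8121 / 2 = -2.4061; [Au⁺] = 10^(-2.4061) ≈ 0.0039 M.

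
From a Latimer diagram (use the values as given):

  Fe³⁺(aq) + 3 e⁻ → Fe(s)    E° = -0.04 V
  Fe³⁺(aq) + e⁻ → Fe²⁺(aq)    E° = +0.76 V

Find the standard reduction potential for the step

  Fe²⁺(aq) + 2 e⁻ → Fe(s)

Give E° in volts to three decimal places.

-0.440 V

Sequential free energies add, so n₃E°₃ = n₁E°₁ + n₂E°₂.
With n₃ = 3, and the known step contributing 1×(+0.76) V, the unknown satisfies 2·E° = 3×(-0.04) − 1×(+0.76) = -0.880.
E° = -0.880 / 2 = -0.440 V.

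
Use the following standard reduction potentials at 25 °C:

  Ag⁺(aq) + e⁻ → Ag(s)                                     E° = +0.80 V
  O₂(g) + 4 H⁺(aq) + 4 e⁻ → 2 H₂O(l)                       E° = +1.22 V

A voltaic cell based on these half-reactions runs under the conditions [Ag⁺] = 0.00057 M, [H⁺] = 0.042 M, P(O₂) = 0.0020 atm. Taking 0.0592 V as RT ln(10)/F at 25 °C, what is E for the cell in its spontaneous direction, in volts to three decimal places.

O₂/H₂O is the cathode (higher E°), Ag⁺/Ag the anode: E°cell = +1.22 − (+0.80) = +0.42 V, n = 4.
Overall: O₂(g) + 4 H⁺(aq) + 4 Ag(s) → 2 H₂O(l) + 4 Ag⁺(aq)
Q = [Ag⁺]^4 / (P(O₂)·[H⁺]^4); log Q = -4.771.
E = E° − (0.0592/n) log Q = +0.42 − (0.0592/4)(-4.771) = +0.491 V.

+0.491 V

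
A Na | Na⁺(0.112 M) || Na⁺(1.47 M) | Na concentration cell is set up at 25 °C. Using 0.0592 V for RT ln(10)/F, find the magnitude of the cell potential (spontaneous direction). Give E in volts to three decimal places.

For a concentration cell E°cell = 0. The 1.47 M side is the cathode (reduction is favoured where [Na⁺] is higher).
With n = 1, E = −(0.0592/1) log([Na⁺]ₐₙ/[Na⁺]꜀ₐₜ) = −(0.0592/1) log(0.112/1.47) = −(0.0592/1)(-1.118) = +0.066 V.

+0.066 V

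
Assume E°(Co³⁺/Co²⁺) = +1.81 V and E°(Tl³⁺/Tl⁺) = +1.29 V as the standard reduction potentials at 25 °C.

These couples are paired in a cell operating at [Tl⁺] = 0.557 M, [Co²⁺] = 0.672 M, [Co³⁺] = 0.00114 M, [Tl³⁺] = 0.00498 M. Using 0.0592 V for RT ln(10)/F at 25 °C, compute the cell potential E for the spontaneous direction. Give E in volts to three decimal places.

Co³⁺/Co²⁺ is the cathode (higher E°), Tl³⁺/Tl⁺ the anode: E°cell = +1.81 − (+1.29) = +0.52 V, n = 2.
Overall: 2 Co³⁺(aq) + Tl⁺(aq) → 2 Co²⁺(aq) + Tl³⁺(aq)
Q = [Co²⁺]^2·[Tl³⁺] / ([Co³⁺]^2·[Tl⁺]); log Q = 3.492.
E = E° − (0.0592/n) log Q = +0.52 − (0.0592/2)(3.492) = +0.417 V.

+0.417 V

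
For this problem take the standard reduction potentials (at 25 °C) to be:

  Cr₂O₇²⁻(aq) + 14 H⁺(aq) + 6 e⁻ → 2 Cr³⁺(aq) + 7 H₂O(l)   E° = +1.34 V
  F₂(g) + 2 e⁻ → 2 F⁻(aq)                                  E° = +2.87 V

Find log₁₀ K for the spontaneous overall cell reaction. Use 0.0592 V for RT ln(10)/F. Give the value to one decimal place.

Cathode: F₂/F⁻; anode: Cr₂O₇²⁻/Cr³⁺. E°cell = +1.53 V, n = 6.
log K = nE°cell / 0.0592 = (6)(+1.53) / 0.0592 = 155.1.

155.1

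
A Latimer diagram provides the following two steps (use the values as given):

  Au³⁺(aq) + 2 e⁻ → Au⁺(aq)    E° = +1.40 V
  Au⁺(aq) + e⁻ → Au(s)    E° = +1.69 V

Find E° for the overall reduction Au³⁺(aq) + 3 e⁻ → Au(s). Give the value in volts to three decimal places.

+1.497 V

Adding the free-energy changes (−nFE°) of the two steps gives −n₃FE°₃ = −n₁FE°₁ − n₂FE°₂.
E°₃ = (2×+1.40 + 1×+1.69) / 3 = (+4.490) / 3 = +1.497 V.
E° values themselves are not directly additive — weighting by electron count is essential.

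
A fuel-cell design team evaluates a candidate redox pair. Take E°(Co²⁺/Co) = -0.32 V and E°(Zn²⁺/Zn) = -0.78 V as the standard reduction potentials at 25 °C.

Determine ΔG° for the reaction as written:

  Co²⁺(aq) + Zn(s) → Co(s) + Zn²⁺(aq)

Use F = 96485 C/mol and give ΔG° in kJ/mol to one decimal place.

-88.8 kJ/mol

As written, Co²⁺/Co is reduced (cathode) and Zn²⁺/Zn is oxidised (anode), so E°cell = (-0.32) − (-0.78) = +0.46 V.
Balancing electrons gives n = 2.
ΔG° = −nFE° = −(2)(96485)(+0.46) = -88,766 J = -88.8 kJ/mol.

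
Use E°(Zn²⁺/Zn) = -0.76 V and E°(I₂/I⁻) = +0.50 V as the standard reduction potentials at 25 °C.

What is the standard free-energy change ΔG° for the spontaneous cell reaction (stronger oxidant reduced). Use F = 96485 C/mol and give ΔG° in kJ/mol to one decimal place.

I₂/I⁻ (E° = +0.50 V) is the cathode; Zn²⁺/Zn (E° = -0.76 V) is the anode, so E°cell = +1.26 V.
Balancing electrons gives n = 2 (lcm of 2 and 2).
ΔG° = −nFE° = −(2)(96485)(+1.26) = -243,142 J = -243.1 kJ/mol.

-243.1 kJ/mol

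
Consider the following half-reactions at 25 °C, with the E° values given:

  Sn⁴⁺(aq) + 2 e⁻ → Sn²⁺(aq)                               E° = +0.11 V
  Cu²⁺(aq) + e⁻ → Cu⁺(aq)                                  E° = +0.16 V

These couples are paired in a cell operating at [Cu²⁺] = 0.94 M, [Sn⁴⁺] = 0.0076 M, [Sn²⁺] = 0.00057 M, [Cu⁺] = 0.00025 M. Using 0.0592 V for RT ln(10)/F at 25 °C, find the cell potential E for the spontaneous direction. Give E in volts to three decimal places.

+0.228 V

Cu²⁺/Cu⁺ is the cathode (higher E°), Sn⁴⁺/Sn²⁺ the anode: E°cell = +0.16 − (+0.11) = +0.05 V, n = 2.
Overall: 2 Cu²⁺(aq) + Sn²⁺(aq) → 2 Cu⁺(aq) + Sn⁴⁺(aq)
Q = [Cu⁺]^2·[Sn⁴⁺] / ([Cu²⁺]^2·[Sn²⁺]); log Q = -6.025.
E = E° − (0.0592/n) log Q = +0.05 − (0.0592/2)(-6.025) = +0.228 V.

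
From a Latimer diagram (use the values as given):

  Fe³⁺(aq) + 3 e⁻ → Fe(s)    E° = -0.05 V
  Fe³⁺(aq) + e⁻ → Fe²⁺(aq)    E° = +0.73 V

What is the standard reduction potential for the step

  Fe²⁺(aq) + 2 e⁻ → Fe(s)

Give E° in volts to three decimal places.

-0.440 V

Sequential free energies add, so n₃E°₃ = n₁E°₁ + n₂E°₂.
With n₃ = 3, and the known step contributing 1×(+0.73) V, the unknown satisfies 2·E° = 3×(-0.05) − 1×(+0.73) = -0.880.
E° = -0.880 / 2 = -0.440 V.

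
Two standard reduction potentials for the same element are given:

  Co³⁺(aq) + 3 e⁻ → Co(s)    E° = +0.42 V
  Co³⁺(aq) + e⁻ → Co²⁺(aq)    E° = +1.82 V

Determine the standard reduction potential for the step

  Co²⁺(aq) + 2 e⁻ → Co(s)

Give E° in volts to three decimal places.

-0.280 V

Sequential free energies add, so n₃E°₃ = n₁E°₁ + n₂E°₂.
With n₃ = 3, and the known step contributing 1×(+1.82) V, the unknown satisfies 2·E° = 3×(+0.42) − 1×(+1.82) = -0.560.
E° = -0.560 / 2 = -0.280 V.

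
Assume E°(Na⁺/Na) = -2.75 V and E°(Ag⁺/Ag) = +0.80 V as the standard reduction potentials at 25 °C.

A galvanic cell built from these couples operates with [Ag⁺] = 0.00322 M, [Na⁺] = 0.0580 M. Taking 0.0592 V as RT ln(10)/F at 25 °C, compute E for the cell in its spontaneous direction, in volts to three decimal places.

Ag⁺/Ag is the cathode (higher E°), Na⁺/Na the anode: E°cell = +0.80 − (-2.75) = +3.55 V, n = 1.
Overall: Ag⁺(aq) + Na(s) → Ag(s) + Na⁺(aq)
Q = [Na⁺] / ([Ag⁺]); log Q = 1.256.
E = E° − (0.0592/n) log Q = +3.55 − (0.0592/1)(1.256) = +3.476 V.

+3.476 V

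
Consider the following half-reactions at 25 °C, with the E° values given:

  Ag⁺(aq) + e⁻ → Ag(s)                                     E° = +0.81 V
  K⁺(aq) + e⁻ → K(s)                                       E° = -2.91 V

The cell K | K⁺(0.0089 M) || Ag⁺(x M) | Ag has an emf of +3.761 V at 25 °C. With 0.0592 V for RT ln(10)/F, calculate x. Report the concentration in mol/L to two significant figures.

0.044 M

Ag⁺/Ag is the cathode, K⁺/K the anode: E°cell = +3.72 V, n = 1.
Overall reaction: Ag⁺(aq) + K(s) → Ag(s) + K⁺(aq); Q = [K⁺]^1/[Ag⁺]^1.
From E = E° − (0.0592/n) log Q: log Q = (E° − E)·n/0.0592 = (+3.72 − (+3.761))·1/0.0592 = -0.6926.
So 1·log[Ag⁺] = 1·log(0.0089) − log Q = -2.0506 − (-0.6926) = -1.3580; [Ag⁺] = 10^(-1.3580) ≈ 0.044 M.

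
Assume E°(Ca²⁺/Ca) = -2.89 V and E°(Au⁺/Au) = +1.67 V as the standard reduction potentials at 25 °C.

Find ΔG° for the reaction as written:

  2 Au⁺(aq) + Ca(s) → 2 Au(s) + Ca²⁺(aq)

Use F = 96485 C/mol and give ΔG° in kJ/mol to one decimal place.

-879.9 kJ/mol

As written, Au⁺/Au is reduced (cathode) and Ca²⁺/Ca is oxidised (anode), so E°cell = (+1.67) − (-2.89) = +4.56 V.
Balancing electrons gives n = 2.
ΔG° = −nFE° = −(2)(96485)(+4.56) = -879,943 J = -879.9 kJ/mol.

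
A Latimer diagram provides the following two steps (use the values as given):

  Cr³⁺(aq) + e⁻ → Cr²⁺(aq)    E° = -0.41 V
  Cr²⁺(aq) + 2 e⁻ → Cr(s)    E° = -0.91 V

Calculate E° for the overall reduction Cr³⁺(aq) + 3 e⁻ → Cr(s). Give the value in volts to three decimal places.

-0.743 V

Standard free energies of sequential steps add: ΔG°₃ = ΔG°₁ + ΔG°₂, so n₃E°₃ = n₁E°₁ + n₂E°₂.
E°₃ = (1×-0.41 + 2×-0.91) / 3 = (-2.230) / 3 = -0.743 V.
E° values themselves are not directly additive — weighting by electron count is essential.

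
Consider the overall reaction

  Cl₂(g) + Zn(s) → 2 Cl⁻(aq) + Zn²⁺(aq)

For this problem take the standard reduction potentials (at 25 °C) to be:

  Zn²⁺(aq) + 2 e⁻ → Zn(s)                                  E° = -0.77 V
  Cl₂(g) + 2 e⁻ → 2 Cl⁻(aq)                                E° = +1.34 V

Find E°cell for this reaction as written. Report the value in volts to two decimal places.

The Cl₂/Cl⁻ couple has the higher reduction potential, so it is the cathode; Zn²⁺/Zn is oxidised at the anode.
E°cell = E°(cathode) − E°(anode) = (+1.34) − (-0.77) = +2.11 V.
Since E°cell > 0, the reaction is spontaneous under standard conditions.

+2.11 V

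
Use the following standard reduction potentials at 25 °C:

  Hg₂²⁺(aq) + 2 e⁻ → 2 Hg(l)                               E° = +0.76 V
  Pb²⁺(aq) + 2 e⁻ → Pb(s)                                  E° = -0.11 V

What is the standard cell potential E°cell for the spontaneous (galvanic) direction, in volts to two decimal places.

The Hg₂²⁺/Hg couple has the higher reduction potential, so it is the cathode; Pb²⁺/Pb is oxidised at the anode.
E°cell = E°(cathode) − E°(anode) = (+0.76) − (-0.11) = +0.87 V.

+0.87 V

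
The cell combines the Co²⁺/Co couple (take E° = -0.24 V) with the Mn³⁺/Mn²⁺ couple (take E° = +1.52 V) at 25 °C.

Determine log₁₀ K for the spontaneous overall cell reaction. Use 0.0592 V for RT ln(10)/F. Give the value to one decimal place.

59.5

Cathode: Mn³⁺/Mn²⁺; anode: Co²⁺/Co. E°cell = +1.76 V, n = 2.
log K = nE°cell / 0.0592 = (2)(+1.76) / 0.0592 = 59.5.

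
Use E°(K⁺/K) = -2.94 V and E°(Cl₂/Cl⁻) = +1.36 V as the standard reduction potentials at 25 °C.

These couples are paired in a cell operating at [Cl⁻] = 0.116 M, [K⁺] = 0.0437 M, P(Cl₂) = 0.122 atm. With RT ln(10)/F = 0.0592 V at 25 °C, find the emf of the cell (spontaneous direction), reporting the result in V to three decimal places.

Cl₂/Cl⁻ is the cathode (higher E°), K⁺/K the anode: E°cell = +1.36 − (-2.94) = +4.30 V, n = 2.
Overall: Cl₂(g) + 2 K(s) → 2 Cl⁻(aq) + 2 K⁺(aq)
Q = [Cl⁻]^2·[K⁺]^2 / (P(Cl₂)); log Q = -3.676.
E = E° − (0.0592/n) log Q = +4.30 − (0.0592/2)(-3.676) = +4.409 V.

+4.409 V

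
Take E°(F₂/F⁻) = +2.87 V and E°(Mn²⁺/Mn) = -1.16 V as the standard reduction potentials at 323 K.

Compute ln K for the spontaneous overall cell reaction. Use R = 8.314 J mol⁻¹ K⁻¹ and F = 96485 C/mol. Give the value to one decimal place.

Cathode: F₂/F⁻; anode: Mn²⁺/Mn. E°cell = (+2.87) − (-1.16) = +4.03 V, with n = 2.
ΔG° = −nFE° = −RT ln K, so ln K = nFE°/(RT) = (2)(96485)(+4.03) / ((8.314)(323)) = 289.589.

289.6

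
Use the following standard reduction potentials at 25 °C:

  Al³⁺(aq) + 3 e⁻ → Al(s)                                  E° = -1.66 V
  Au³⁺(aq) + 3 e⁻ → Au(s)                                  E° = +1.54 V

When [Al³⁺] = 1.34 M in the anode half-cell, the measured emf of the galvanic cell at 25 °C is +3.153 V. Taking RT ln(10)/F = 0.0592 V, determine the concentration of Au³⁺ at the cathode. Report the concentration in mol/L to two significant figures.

0.0056 M

Au³⁺/Au is the cathode, Al³⁺/Al the anode: E°cell = +3.20 V, n = 3.
Overall reaction: Au³⁺(aq) + Al(s) → Au(s) + Al³⁺(aq); Q = [Al³⁺]^1/[Au³⁺]^1.
From E = E° − (0.0592/n) log Q: log Q = (E° − E)·n/0.0592 = (+3.20 − (+3.153))·3/0.0592 = 2.3818.
So 1·log[Au³⁺] = 1·log(1.34) − log Q = 0.1271 − (2.3818) = -2.2547; [Au³⁺] = 10^(-2.2547) ≈ 0.0056 M.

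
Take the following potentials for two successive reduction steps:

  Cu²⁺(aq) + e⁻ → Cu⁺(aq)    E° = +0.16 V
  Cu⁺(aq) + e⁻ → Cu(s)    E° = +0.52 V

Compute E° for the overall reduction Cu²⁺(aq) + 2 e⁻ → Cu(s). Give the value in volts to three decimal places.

Adding the free-energy changes (−nFE°) of the two steps gives −n₃FE°₃ = −n₁FE°₁ − n₂FE°₂.
E°₃ = (1×+0.16 + 1×+0.52) / 2 = (+0.680) / 2 = +0.340 V.

+0.340 V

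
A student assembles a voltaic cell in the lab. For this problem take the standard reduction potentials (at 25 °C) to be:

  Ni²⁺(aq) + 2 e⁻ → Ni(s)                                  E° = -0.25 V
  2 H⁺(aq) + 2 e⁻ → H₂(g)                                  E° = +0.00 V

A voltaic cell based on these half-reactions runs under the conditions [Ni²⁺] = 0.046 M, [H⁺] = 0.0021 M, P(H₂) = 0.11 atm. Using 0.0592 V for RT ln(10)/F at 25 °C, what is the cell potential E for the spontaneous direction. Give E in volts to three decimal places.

H⁺/H₂ is the cathode (higher E°), Ni²⁺/Ni the anode: E°cell = +0.00 − (-0.25) = +0.25 V, n = 2.
Overall: 2 H⁺(aq) + Ni(s) → H₂(g) + Ni²⁺(aq)
Q = P(H₂)·[Ni²⁺] / ([H⁺]^2); log Q = 3.060.
E = E° − (0.0592/n) log Q = +0.25 − (0.0592/2)(3.060) = +0.159 V.

+0.159 V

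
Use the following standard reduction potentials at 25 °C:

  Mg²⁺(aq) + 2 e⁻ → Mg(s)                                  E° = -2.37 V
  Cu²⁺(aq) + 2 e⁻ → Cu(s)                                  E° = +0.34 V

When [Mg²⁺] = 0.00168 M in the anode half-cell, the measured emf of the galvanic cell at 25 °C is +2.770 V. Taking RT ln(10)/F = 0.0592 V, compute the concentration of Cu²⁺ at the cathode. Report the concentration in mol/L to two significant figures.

0.18 M

Cu²⁺/Cu is the cathode, Mg²⁺/Mg the anode: E°cell = +2.71 V, n = 2.
Overall reaction: Cu²⁺(aq) + Mg(s) → Cu(s) + Mg²⁺(aq); Q = [Mg²⁺]^1/[Cu²⁺]^1.
From E = E° − (0.0592/n) log Q: log Q = (E° − E)·n/0.0592 = (+2.71 − (+2.770))·2/0.0592 = -2.0270.
So 1·log[Cu²⁺] = 1·log(0.00168) − log Q = -2.7747 − (-2.0270) = -0.7477; [Cu²⁺] = 10^(-0.7477) ≈ 0.18 M.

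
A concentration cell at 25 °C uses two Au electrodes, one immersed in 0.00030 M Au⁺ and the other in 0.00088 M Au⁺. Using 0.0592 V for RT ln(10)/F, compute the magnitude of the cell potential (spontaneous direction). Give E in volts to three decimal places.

+0.028 V

For a concentration cell E°cell = 0. The 0.00088 M side is the cathode (reduction is favoured where [Au⁺] is higher).
With n = 1, E = −(0.0592/1) log([Au⁺]ₐₙ/[Au⁺]꜀ₐₜ) = −(0.0592/1) log(0.0003/0.00088) = −(0.0592/1)(-0.467) = +0.028 V.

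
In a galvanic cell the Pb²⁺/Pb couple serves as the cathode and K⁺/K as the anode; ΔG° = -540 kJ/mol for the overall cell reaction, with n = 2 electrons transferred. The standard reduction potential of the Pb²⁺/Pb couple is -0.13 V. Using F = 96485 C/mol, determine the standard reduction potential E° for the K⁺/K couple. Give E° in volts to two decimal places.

-2.93 V

E°cell = −ΔG°/(nF) = −(-540×10³)/((2)(96485)) = +2.798 V.
Since Pb²⁺/Pb is the cathode and K⁺/K the anode, E°cell = E°(Pb²⁺/Pb) − E°(K⁺/K).
So E°(K⁺/K) = E°(Pb²⁺/Pb) − E°cell = (-0.13) − (+2.798) = -2.93 V.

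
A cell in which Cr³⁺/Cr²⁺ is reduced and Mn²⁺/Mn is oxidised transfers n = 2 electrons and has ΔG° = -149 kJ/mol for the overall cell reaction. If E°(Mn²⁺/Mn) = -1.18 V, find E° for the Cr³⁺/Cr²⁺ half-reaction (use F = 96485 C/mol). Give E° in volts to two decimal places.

E°cell = −ΔG°/(nF) = −(-149×10³)/((2)(96485)) = +0.772 V.
Since Cr³⁺/Cr²⁺ is the cathode and Mn²⁺/Mn the anode, E°cell = E°(Cr³⁺/Cr²⁺) − E°(Mn²⁺/Mn).
So E°(Cr³⁺/Cr²⁺) = E°cell + E°(Mn²⁺/Mn) = +0.772 + (-1.18) = -0.41 V.

-0.41 V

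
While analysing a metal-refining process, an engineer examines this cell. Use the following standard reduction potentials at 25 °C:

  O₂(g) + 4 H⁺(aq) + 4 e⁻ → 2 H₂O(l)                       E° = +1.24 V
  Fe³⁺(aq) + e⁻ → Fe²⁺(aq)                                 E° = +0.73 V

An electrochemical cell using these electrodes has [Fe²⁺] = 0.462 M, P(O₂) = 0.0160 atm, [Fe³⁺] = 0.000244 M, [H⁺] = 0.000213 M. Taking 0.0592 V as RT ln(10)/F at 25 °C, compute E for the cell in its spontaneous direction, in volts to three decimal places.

+0.460 V

O₂/H₂O is the cathode (higher E°), Fe³⁺/Fe²⁺ the anode: E°cell = +1.24 − (+0.73) = +0.51 V, n = 4.
Overall: O₂(g) + 4 H⁺(aq) + 4 Fe²⁺(aq) → 2 H₂O(l) + 4 Fe³⁺(aq)
Q = [Fe³⁺]^4 / (P(O₂)·[H⁺]^4·[Fe²⁺]^4); log Q = 3.373.
E = E° − (0.0592/n) log Q = +0.51 − (0.0592/4)(3.373) = +0.460 V.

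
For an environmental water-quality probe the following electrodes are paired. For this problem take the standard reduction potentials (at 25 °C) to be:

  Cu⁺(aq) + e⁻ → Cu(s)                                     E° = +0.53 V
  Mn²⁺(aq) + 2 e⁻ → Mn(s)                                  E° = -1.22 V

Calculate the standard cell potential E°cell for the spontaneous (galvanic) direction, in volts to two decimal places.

+1.75 V

The Cu⁺/Cu couple has the higher reduction potential, so it is the cathode; Mn²⁺/Mn is oxidised at the anode.
E°cell = E°(cathode) − E°(anode) = (+0.53) − (-1.22) = +1.75 V.
Since E°cell > 0, the reaction is spontaneous under standard conditions.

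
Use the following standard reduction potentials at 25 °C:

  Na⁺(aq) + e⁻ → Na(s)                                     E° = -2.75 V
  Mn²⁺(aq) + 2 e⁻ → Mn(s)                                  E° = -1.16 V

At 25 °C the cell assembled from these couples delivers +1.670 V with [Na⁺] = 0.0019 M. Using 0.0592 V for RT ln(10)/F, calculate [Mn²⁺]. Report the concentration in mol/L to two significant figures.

0.0018 M

Mn²⁺/Mn is the cathode, Na⁺/Na the anode: E°cell = +1.59 V, n = 2.
Overall reaction: Mn²⁺(aq) + 2 Na(s) → Mn(s) + 2 Na⁺(aq); Q = [Na⁺]^2/[Mn²⁺]^1.
From E = E° − (0.0592/n) log Q: log Q = (E° − E)·n/0.0592 = (+1.59 − (+1.670))·2/0.0592 = -2.7027.
So 1·log[Mn²⁺] = 2·log(0.0019) − log Q = -5.4425 − (-2.7027) = -2.7398; [Mn²⁺] = 10^(-2.7398) ≈ 0.0018 M.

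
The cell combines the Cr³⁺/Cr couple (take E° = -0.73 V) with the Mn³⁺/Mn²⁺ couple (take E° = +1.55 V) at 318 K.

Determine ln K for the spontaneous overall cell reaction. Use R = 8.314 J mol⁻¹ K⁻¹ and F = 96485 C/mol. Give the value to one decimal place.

249.6

Cathode: Mn³⁺/Mn²⁺; anode: Cr³⁺/Cr. E°cell = (+1.55) − (-0.73) = +2.28 V, with n = 3.
ΔG° = −nFE° = −RT ln K, so ln K = nFE°/(RT) = (3)(96485)(+2.28) / ((8.314)(318)) = 249.620.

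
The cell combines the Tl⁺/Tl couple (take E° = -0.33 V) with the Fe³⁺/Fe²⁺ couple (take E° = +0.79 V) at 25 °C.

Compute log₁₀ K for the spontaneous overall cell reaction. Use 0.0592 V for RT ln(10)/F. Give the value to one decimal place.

Cathode: Fe³⁺/Fe²⁺; anode: Tl⁺/Tl. E°cell = +1.12 V, n = 1.
log K = nE°cell / 0.0592 = (1)(+1.12) / 0.0592 = 18.9.

18.9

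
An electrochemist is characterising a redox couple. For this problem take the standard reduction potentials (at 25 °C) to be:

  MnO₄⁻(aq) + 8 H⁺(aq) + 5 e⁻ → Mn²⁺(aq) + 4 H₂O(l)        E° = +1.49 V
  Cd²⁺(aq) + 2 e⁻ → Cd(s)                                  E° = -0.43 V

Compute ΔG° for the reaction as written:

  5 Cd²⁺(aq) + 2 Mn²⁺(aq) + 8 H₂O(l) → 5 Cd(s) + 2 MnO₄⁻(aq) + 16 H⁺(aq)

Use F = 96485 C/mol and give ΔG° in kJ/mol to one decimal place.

As written, Cd²⁺/Cd is reduced (cathode) and MnO₄⁻/Mn²⁺ is oxidised (anode), so E°cell = (-0.43) − (+1.49) = -1.92 V.
Balancing electrons gives n = 10.
ΔG° = −nFE° = −(10)(96485)(-1.92) = 1,852,512 J = +1852.5 kJ/mol.

+1852.5 kJ/mol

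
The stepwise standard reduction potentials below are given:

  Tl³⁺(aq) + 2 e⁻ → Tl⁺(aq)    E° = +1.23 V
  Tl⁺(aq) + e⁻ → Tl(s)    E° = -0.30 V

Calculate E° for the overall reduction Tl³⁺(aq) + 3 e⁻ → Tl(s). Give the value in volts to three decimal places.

Since ΔG° = −nFE° is additive over sequential reductions, n₃E°₃ = n₁E°₁ + n₂E°₂.
E°₃ = (2×+1.23 + 1×-0.30) / 3 = (+2.160) / 3 = +0.720 V.

+0.720 V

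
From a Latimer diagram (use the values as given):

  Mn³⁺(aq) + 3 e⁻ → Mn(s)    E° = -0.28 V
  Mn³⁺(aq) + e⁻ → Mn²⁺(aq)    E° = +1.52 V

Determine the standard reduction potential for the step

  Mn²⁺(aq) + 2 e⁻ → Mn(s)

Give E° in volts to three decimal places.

Sequential free energies add, so n₃E°₃ = n₁E°₁ + n₂E°₂.
With n₃ = 3, and the known step contributing 1×(+1.52) V, the unknown satisfies 2·E° = 3×(-0.28) − 1×(+1.52) = -2.360.
E° = -2.360 / 2 = -1.180 V.

-1.180 V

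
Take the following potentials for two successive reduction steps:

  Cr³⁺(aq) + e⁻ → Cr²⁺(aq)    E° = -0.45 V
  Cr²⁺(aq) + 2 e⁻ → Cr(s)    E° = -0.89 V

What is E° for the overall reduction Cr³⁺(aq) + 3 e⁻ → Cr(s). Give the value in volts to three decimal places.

Since ΔG° = −nFE° is additive over sequential reductions, n₃E°₃ = n₁E°₁ + n₂E°₂.
E°₃ = (1×-0.45 + 2×-0.89) / 3 = (-2.230) / 3 = -0.743 V.
Simply averaging or adding the two E° values would be wrong; the electron-weighted sum is required.

-0.743 V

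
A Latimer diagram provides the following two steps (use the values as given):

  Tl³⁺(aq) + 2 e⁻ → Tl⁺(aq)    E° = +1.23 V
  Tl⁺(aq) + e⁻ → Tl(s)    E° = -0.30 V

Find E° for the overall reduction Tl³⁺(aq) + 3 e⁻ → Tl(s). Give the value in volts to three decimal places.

+0.720 V

Standard free energies of sequential steps add: ΔG°₃ = ΔG°₁ + ΔG°₂, so n₃E°₃ = n₁E°₁ + n₂E°₂.
E°₃ = (2×+1.23 + 1×-0.30) / 3 = (+2.160) / 3 = +0.720 V.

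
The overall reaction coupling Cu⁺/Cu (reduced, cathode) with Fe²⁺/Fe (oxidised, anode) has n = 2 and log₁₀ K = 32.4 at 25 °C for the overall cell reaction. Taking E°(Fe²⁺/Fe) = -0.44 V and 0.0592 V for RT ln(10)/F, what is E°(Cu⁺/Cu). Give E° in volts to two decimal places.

+0.52 V

E°cell = (0.0592/n)·log K = (0.0592/2)(32.4) = +0.959 V.
Since Cu⁺/Cu is the cathode and Fe²⁺/Fe the anode, E°cell = E°(Cu⁺/Cu) − E°(Fe²⁺/Fe).
So E°(Cu⁺/Cu) = E°cell + E°(Fe²⁺/Fe) = +0.959 + (-0.44) = +0.52 V.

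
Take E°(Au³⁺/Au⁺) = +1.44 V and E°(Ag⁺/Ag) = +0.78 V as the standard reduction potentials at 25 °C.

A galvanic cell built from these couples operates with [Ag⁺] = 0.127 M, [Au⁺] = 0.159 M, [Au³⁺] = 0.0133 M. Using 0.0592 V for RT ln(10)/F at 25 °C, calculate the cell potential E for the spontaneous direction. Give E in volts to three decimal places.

+0.681 V

Au³⁺/Au⁺ is the cathode (higher E°), Ag⁺/Ag the anode: E°cell = +1.44 − (+0.78) = +0.66 V, n = 2.
Overall: Au³⁺(aq) + 2 Ag(s) → Au⁺(aq) + 2 Ag⁺(aq)
Q = [Au⁺]·[Ag⁺]^2 / ([Au³⁺]); log Q = -0.715.
E = E° − (0.0592/n) log Q = +0.66 − (0.0592/2)(-0.715) = +0.681 V.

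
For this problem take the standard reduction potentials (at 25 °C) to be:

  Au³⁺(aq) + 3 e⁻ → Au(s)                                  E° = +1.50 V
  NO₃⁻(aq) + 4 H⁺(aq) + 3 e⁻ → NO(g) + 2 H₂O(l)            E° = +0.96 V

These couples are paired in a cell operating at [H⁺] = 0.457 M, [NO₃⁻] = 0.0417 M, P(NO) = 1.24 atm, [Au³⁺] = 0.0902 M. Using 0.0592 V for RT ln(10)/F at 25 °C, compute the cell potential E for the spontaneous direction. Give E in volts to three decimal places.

+0.575 V

Au³⁺/Au is the cathode (higher E°), NO₃⁻/NO the anode: E°cell = +1.50 − (+0.96) = +0.54 V, n = 3.
Overall: Au³⁺(aq) + NO(g) + 2 H₂O(l) → Au(s) + NO₃⁻(aq) + 4 H⁺(aq)
Q = [NO₃⁻]·[H⁺]^4 / ([Au³⁺]·P(NO)); log Q = -1.789.
E = E° − (0.0592/n) log Q = +0.54 − (0.0592/3)(-1.789) = +0.575 V.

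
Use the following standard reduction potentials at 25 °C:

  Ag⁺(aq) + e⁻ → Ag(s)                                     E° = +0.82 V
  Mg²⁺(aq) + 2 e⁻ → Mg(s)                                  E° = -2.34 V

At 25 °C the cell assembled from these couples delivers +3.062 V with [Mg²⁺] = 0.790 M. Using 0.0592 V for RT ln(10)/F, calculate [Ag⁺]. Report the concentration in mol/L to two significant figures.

Ag⁺/Ag is the cathode, Mg²⁺/Mg the anode: E°cell = +3.16 V, n = 2.
Overall reaction: 2 Ag⁺(aq) + Mg(s) → 2 Ag(s) + Mg²⁺(aq); Q = [Mg²⁺]^1/[Ag⁺]^2.
From E = E° − (0.0592/n) log Q: log Q = (E° − E)·n/0.0592 = (+3.16 − (+3.062))·2/0.0592 = 3.3108.
So 2·log[Ag⁺] = 1·log(0.79) − log Q = -0.1024 − (3.3108) = -3.4132; log[Ag⁺] = -3.4132 / 2 = -1.7066; [Ag⁺] = 10^(-1.7066) ≈ 0.020 M.

0.020 M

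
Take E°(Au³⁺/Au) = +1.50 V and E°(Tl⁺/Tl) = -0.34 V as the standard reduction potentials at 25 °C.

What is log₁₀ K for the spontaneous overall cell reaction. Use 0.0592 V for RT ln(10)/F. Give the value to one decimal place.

Cathode: Au³⁺/Au; anode: Tl⁺/Tl. E°cell = +1.84 V, n = 3.
log K = nE°cell / 0.0592 = (3)(+1.84) / 0.0592 = 93.2.

93.2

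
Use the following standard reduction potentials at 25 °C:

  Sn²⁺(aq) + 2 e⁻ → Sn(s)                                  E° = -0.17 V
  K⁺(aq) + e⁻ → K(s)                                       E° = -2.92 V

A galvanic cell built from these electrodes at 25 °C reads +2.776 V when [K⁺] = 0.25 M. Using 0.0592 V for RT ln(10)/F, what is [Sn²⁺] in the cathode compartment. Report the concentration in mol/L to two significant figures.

0.47 M

Sn²⁺/Sn is the cathode, K⁺/K the anode: E°cell = +2.75 V, n = 2.
Overall reaction: Sn²⁺(aq) + 2 K(s) → Sn(s) + 2 K⁺(aq); Q = [K⁺]^2/[Sn²⁺]^1.
From E = E° − (0.0592/n) log Q: log Q = (E° − E)·n/0.0592 = (+2.75 − (+2.776))·2/0.0592 = -0.8784.
So 1·log[Sn²⁺] = 2·log(0.25) − log Q = -1.2041 − (-0.8784) = -0.3257; [Sn²⁺] = 10^(-0.3257) ≈ 0.47 M.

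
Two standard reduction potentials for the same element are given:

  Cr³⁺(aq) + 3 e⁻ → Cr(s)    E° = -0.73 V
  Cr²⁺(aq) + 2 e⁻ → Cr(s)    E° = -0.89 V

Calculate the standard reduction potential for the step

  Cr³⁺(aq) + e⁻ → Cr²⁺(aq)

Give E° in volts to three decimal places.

-0.410 V

Sequential free energies add, so n₃E°₃ = n₁E°₁ + n₂E°₂.
With n₃ = 3, and the known step contributing 2×(-0.89) V, the unknown satisfies 1·E° = 3×(-0.73) − 2×(-0.89) = -0.410.
E° = -0.410 / 1 = -0.410 V.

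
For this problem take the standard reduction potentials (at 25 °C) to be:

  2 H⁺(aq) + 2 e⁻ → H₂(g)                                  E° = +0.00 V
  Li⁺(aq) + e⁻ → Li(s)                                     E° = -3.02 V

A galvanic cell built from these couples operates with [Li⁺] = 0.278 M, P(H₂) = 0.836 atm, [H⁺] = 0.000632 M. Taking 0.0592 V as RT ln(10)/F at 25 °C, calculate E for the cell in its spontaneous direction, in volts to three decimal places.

H⁺/H₂ is the cathode (higher E°), Li⁺/Li the anode: E°cell = +0.00 − (-3.02) = +3.02 V, n = 2.
Overall: 2 H⁺(aq) + 2 Li(s) → H₂(g) + 2 Li⁺(aq)
Q = P(H₂)·[Li⁺]^2 / ([H⁺]^2); log Q = 5.209.
E = E° − (0.0592/n) log Q = +3.02 − (0.0592/2)(5.209) = +2.866 V.

+2.866 V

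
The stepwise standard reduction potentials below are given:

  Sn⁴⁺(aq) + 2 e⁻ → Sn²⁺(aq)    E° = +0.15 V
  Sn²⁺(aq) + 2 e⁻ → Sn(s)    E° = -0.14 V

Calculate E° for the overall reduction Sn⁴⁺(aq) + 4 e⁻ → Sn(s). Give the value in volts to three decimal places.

+0.005 V

Adding the free-energy changes (−nFE°) of the two steps gives −n₃FE°₃ = −n₁FE°₁ − n₂FE°₂.
E°₃ = (2×+0.15 + 2×-0.14) / 4 = (+0.020) / 4 = +0.005 V.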